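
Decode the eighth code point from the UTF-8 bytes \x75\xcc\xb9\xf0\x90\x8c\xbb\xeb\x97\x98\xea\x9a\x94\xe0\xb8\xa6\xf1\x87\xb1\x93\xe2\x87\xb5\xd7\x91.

U+21F5

Offset 0: leading byte 0x75 = 01110101 → 1-byte char #1 = 75.
Offset 1: leading byte 0xCC = 11001100 → 2-byte char #2 = CC B9.
Offset 3: leading byte 0xF0 = 11110000 → 4-byte char #3 = F0 90 8C BB.
Offset 7: leading byte 0xEB = 11101011 → 3-byte char #4 = EB 97 98.
Offset 10: leading byte 0xEA = 11101010 → 3-byte char #5 = EA 9A 94.
Offset 13: leading byte 0xE0 = 11100000 → 3-byte char #6 = E0 B8 A6.
Offset 16: leading byte 0xF1 = 11110001 → 4-byte char #7 = F1 87 B1 93.
Offset 20: leading byte 0xE2 = 11100010 → 3-byte char #8 = E2 87 B5.
Leading byte 0xE2 = 11100010 matches 1110xxxx → 3-byte sequence.
Byte 1: 0xE2 = 11100010, payload 0010 (4 bits).
Byte 2: 0x87 = 10000111 (10xxxxxx ✓), payload 000111.
Byte 3: 0xB5 = 10110101 (10xxxxxx ✓), payload 110101.
Concatenate: 0010000111110101 = 0x21F5 (16 bits → U+21F5).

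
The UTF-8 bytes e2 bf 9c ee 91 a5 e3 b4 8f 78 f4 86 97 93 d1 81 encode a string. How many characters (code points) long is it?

Byte at offset 0: 0xE2 = 11100010 → 3-byte char (#1). Advance 3.
Byte at offset 3: 0xEE = 11101110 → 3-byte char (#2). Advance 3.
Byte at offset 6: 0xE3 = 11100011 → 3-byte char (#3). Advance 3.
Byte at offset 9: 0x78 = 01111000 → 1-byte char (#4). Advance 1.
Byte at offset 10: 0xF4 = 11110100 → 4-byte char (#5). Advance 4.
Byte at offset 14: 0xD1 = 11010001 → 2-byte char (#6). Advance 2.
Reached end at offset 16 after 6 code points.

6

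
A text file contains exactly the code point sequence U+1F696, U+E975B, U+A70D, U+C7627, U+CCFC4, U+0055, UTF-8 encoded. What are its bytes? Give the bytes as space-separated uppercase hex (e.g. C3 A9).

F0 9F 9A 96 F3 A9 9D 9B EA 9C 8D F3 87 98 A7 F3 8C BF 84 55

U+1F696: 4-byte form → F0 9F 9A 96.
U+E975B: 4-byte form → F3 A9 9D 9B.
U+A70D: 3-byte form → EA 9C 8D.
U+C7627: 4-byte form → F3 87 98 A7.
U+CCFC4: 4-byte form → F3 8C BF 84.
U+0055: 1-byte form → 55.
Concatenated (20 bytes): F0 9F 9A 96 F3 A9 9D 9B EA 9C 8D F3 87 98 A7 F3 8C BF 84 55.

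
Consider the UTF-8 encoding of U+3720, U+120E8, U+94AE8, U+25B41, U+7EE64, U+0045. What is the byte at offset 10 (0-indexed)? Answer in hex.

0xA8

U+3720 → 3-byte form E3 9C A0 at offsets 0–2.
U+120E8 → 4-byte form F0 92 83 A8 at offsets 3–6.
U+94AE8 → 4-byte form F2 94 AB A8 at offsets 7–10.
Offset 10 falls in char 3's range; it's byte 4 of F2 94 AB A8 = 0xA8.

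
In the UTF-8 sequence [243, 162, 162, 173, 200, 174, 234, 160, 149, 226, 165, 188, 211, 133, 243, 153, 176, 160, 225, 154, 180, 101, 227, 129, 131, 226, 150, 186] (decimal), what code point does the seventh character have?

U+16B4

Offset 0: leading byte 0xF3 = 11110011 → 4-byte char #1 = F3 A2 A2 AD.
Offset 4: leading byte 0xC8 = 11001000 → 2-byte char #2 = C8 AE.
Offset 6: leading byte 0xEA = 11101010 → 3-byte char #3 = EA A0 95.
Offset 9: leading byte 0xE2 = 11100010 → 3-byte char #4 = E2 A5 BC.
Offset 12: leading byte 0xD3 = 11010011 → 2-byte char #5 = D3 85.
Offset 14: leading byte 0xF3 = 11110011 → 4-byte char #6 = F3 99 B0 A0.
Offset 18: leading byte 0xE1 = 11100001 → 3-byte char #7 = E1 9A B4.
Leading byte 0xE1 = 11100001 matches 1110xxxx → 3-byte sequence.
Byte 1: 0xE1 = 11100001, payload 0001 (4 bits).
Byte 2: 0x9A = 10011010 (10xxxxxx ✓), payload 011010.
Byte 3: 0xB4 = 10110100 (10xxxxxx ✓), payload 110100.
Concatenate: 0001011010110100 = 0x16B4 (16 bits → U+16B4).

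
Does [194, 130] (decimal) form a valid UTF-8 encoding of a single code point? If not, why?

Leading byte 0xC2 = 11000010 → 2-byte form.
Continuation bytes 0x82=10000010 all match 10xxxxxx.
Decoded value 0x82 is ≥ 0x80 (shortest form) and not a surrogate.

valid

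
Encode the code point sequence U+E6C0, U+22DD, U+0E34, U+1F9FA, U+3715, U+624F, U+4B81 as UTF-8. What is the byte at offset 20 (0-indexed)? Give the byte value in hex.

U+E6C0 → 3-byte form EE 9B 80 at offsets 0–2.
U+22DD → 3-byte form E2 8B 9D at offsets 3–5.
U+0E34 → 3-byte form E0 B8 B4 at offsets 6–8.
U+1F9FA → 4-byte form F0 9F A7 BA at offsets 9–12.
U+3715 → 3-byte form E3 9C 95 at offsets 13–15.
U+624F → 3-byte form E6 89 8F at offsets 16–18.
U+4B81 → 3-byte form E4 AE 81 at offsets 19–21.
Offset 20 falls in char 7's range; it's byte 2 of E4 AE 81 = 0xAE.

0xAE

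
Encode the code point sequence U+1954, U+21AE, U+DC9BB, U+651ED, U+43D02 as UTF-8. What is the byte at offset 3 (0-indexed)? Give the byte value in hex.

U+1954 → 3-byte form E1 A5 94 at offsets 0–2.
U+21AE → 3-byte form E2 86 AE at offsets 3–5.
Offset 3 falls in char 2's range; it's byte 1 of E2 86 AE = 0xE2.

0xE2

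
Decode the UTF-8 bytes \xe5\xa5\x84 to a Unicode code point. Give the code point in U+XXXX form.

Leading byte 0xE5 = 11100101 matches 1110xxxx → 3-byte sequence.
Byte 1: 0xE5 = 11100101, payload 0101 (4 bits).
Byte 2: 0xA5 = 10100101 (10xxxxxx ✓), payload 100101.
Byte 3: 0x84 = 10000100 (10xxxxxx ✓), payload 000100.
Concatenate: 0101100101000100 = 0x5944 (16 bits → U+5944).

U+5944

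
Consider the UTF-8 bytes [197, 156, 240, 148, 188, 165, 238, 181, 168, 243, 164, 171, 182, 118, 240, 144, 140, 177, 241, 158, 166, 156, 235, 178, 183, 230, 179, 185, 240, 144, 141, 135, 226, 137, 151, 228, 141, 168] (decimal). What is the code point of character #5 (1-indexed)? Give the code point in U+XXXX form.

U+0076

Offset 0: leading byte 0xC5 = 11000101 → 2-byte char #1 = C5 9C.
Offset 2: leading byte 0xF0 = 11110000 → 4-byte char #2 = F0 94 BC A5.
Offset 6: leading byte 0xEE = 11101110 → 3-byte char #3 = EE B5 A8.
Offset 9: leading byte 0xF3 = 11110011 → 4-byte char #4 = F3 A4 AB B6.
Offset 13: leading byte 0x76 = 01110110 → 1-byte char #5 = 76.
Leading byte 0x76 = 01110110 matches 0xxxxxxx → 1-byte sequence.
Byte 1: 0x76 = 01110110, payload 1110110 (7 bits).
Concatenate: 1110110 = 0x76 (7 bits → U+0076).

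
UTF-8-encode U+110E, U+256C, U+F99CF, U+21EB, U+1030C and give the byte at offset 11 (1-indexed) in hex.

0xE2

1-indexed offset 11 is 0-indexed offset 10.
U+110E → 3-byte form E1 84 8E at offsets 0–2.
U+256C → 3-byte form E2 95 AC at offsets 3–5.
U+F99CF → 4-byte form F3 B9 A7 8F at offsets 6–9.
U+21EB → 3-byte form E2 87 AB at offsets 10–12.
Offset 10 falls in char 4's range; it's byte 1 of E2 87 AB = 0xE2.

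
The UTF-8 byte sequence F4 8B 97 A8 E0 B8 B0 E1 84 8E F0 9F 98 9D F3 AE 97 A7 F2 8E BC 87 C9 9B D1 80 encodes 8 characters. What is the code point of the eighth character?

Offset 0: leading byte 0xF4 = 11110100 → 4-byte char #1 = F4 8B 97 A8.
Offset 4: leading byte 0xE0 = 11100000 → 3-byte char #2 = E0 B8 B0.
Offset 7: leading byte 0xE1 = 11100001 → 3-byte char #3 = E1 84 8E.
Offset 10: leading byte 0xF0 = 11110000 → 4-byte char #4 = F0 9F 98 9D.
Offset 14: leading byte 0xF3 = 11110011 → 4-byte char #5 = F3 AE 97 A7.
Offset 18: leading byte 0xF2 = 11110010 → 4-byte char #6 = F2 8E BC 87.
Offset 22: leading byte 0xC9 = 11001001 → 2-byte char #7 = C9 9B.
Offset 24: leading byte 0xD1 = 11010001 → 2-byte char #8 = D1 80.
Leading byte 0xD1 = 11010001 matches 110xxxxx → 2-byte sequence.
Byte 1: 0xD1 = 11010001, payload 10001 (5 bits).
Byte 2: 0x80 = 10000000 (10xxxxxx ✓), payload 000000.
Concatenate: 10001000000 = 0x440 (11 bits → U+0440).

U+0440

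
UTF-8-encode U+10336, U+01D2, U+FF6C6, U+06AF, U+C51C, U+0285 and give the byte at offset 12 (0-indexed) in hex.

U+10336 → 4-byte form F0 90 8C B6 at offsets 0–3.
U+01D2 → 2-byte form C7 92 at offsets 4–5.
U+FF6C6 → 4-byte form F3 BF 9B 86 at offsets 6–9.
U+06AF → 2-byte form DA AF at offsets 10–11.
U+C51C → 3-byte form EC 94 9C at offsets 12–14.
Offset 12 falls in char 5's range; it's byte 1 of EC 94 9C = 0xEC.

0xEC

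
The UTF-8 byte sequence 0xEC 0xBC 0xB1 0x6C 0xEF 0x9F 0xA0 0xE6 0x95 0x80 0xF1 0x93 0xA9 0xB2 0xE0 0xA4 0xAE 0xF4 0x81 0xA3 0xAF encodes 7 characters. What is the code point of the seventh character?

Offset 0: leading byte 0xEC = 11101100 → 3-byte char #1 = EC BC B1.
Offset 3: leading byte 0x6C = 01101100 → 1-byte char #2 = 6C.
Offset 4: leading byte 0xEF = 11101111 → 3-byte char #3 = EF 9F A0.
Offset 7: leading byte 0xE6 = 11100110 → 3-byte char #4 = E6 95 80.
Offset 10: leading byte 0xF1 = 11110001 → 4-byte char #5 = F1 93 A9 B2.
Offset 14: leading byte 0xE0 = 11100000 → 3-byte char #6 = E0 A4 AE.
Offset 17: leading byte 0xF4 = 11110100 → 4-byte char #7 = F4 81 A3 AF.
Leading byte 0xF4 = 11110100 matches 11110xxx → 4-byte sequence.
Byte 1: 0xF4 = 11110100, payload 100 (3 bits).
Byte 2: 0x81 = 10000001 (10xxxxxx ✓), payload 000001.
Byte 3: 0xA3 = 10100011 (10xxxxxx ✓), payload 100011.
Byte 4: 0xAF = 10101111 (10xxxxxx ✓), payload 101111.
Concatenate: 100000001100011101111 = 0x1018EF (21 bits → U+1018EF).

U+1018EF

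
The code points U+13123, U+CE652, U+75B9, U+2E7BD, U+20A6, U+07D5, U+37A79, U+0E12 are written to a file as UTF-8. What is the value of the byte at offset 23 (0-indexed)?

U+13123 → 4-byte form F0 93 84 A3 at offsets 0–3.
U+CE652 → 4-byte form F3 8E 99 92 at offsets 4–7.
U+75B9 → 3-byte form E7 96 B9 at offsets 8–10.
U+2E7BD → 4-byte form F0 AE 9E BD at offsets 11–14.
U+20A6 → 3-byte form E2 82 A6 at offsets 15–17.
U+07D5 → 2-byte form DF 95 at offsets 18–19.
U+37A79 → 4-byte form F0 B7 A9 B9 at offsets 20–23.
Offset 23 falls in char 7's range; it's byte 4 of F0 B7 A9 B9 = 0xB9.

0xB9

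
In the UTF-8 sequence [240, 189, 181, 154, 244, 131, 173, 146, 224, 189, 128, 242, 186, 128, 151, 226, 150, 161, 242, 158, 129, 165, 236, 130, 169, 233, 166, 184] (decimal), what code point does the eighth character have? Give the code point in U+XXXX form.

Offset 0: leading byte 0xF0 = 11110000 → 4-byte char #1 = F0 BD B5 9A.
Offset 4: leading byte 0xF4 = 11110100 → 4-byte char #2 = F4 83 AD 92.
Offset 8: leading byte 0xE0 = 11100000 → 3-byte char #3 = E0 BD 80.
Offset 11: leading byte 0xF2 = 11110010 → 4-byte char #4 = F2 BA 80 97.
Offset 15: leading byte 0xE2 = 11100010 → 3-byte char #5 = E2 96 A1.
Offset 18: leading byte 0xF2 = 11110010 → 4-byte char #6 = F2 9E 81 A5.
Offset 22: leading byte 0xEC = 11101100 → 3-byte char #7 = EC 82 A9.
Offset 25: leading byte 0xE9 = 11101001 → 3-byte char #8 = E9 A6 B8.
Leading byte 0xE9 = 11101001 matches 1110xxxx → 3-byte sequence.
Byte 1: 0xE9 = 11101001, payload 1001 (4 bits).
Byte 2: 0xA6 = 10100110 (10xxxxxx ✓), payload 100110.
Byte 3: 0xB8 = 10111000 (10xxxxxx ✓), payload 111000.
Concatenate: 1001100110111000 = 0x99B8 (16 bits → U+99B8).

U+99B8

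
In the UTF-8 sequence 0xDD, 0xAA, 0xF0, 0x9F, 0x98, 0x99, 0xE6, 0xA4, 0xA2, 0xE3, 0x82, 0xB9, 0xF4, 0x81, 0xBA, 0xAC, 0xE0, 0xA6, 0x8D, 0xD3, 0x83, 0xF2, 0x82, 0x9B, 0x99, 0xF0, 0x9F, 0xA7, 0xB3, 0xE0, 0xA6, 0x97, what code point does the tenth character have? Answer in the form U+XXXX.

U+0997

Offset 0: leading byte 0xDD = 11011101 → 2-byte char #1 = DD AA.
Offset 2: leading byte 0xF0 = 11110000 → 4-byte char #2 = F0 9F 98 99.
Offset 6: leading byte 0xE6 = 11100110 → 3-byte char #3 = E6 A4 A2.
Offset 9: leading byte 0xE3 = 11100011 → 3-byte char #4 = E3 82 B9.
Offset 12: leading byte 0xF4 = 11110100 → 4-byte char #5 = F4 81 BA AC.
Offset 16: leading byte 0xE0 = 11100000 → 3-byte char #6 = E0 A6 8D.
Offset 19: leading byte 0xD3 = 11010011 → 2-byte char #7 = D3 83.
Offset 21: leading byte 0xF2 = 11110010 → 4-byte char #8 = F2 82 9B 99.
Offset 25: leading byte 0xF0 = 11110000 → 4-byte char #9 = F0 9F A7 B3.
Offset 29: leading byte 0xE0 = 11100000 → 3-byte char #10 = E0 A6 97.
Leading byte 0xE0 = 11100000 matches 1110xxxx → 3-byte sequence.
Byte 1: 0xE0 = 11100000, payload 0000 (4 bits).
Byte 2: 0xA6 = 10100110 (10xxxxxx ✓), payload 100110.
Byte 3: 0x97 = 10010111 (10xxxxxx ✓), payload 010111.
Concatenate: 0000100110010111 = 0x997 (16 bits → U+0997).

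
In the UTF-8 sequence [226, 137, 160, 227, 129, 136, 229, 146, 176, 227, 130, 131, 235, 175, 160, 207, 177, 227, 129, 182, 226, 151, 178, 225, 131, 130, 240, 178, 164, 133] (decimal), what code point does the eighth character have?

Offset 0: leading byte 0xE2 = 11100010 → 3-byte char #1 = E2 89 A0.
Offset 3: leading byte 0xE3 = 11100011 → 3-byte char #2 = E3 81 88.
Offset 6: leading byte 0xE5 = 11100101 → 3-byte char #3 = E5 92 B0.
Offset 9: leading byte 0xE3 = 11100011 → 3-byte char #4 = E3 82 83.
Offset 12: leading byte 0xEB = 11101011 → 3-byte char #5 = EB AF A0.
Offset 15: leading byte 0xCF = 11001111 → 2-byte char #6 = CF B1.
Offset 17: leading byte 0xE3 = 11100011 → 3-byte char #7 = E3 81 B6.
Offset 20: leading byte 0xE2 = 11100010 → 3-byte char #8 = E2 97 B2.
Leading byte 0xE2 = 11100010 matches 1110xxxx → 3-byte sequence.
Byte 1: 0xE2 = 11100010, payload 0010 (4 bits).
Byte 2: 0x97 = 10010111 (10xxxxxx ✓), payload 010111.
Byte 3: 0xB2 = 10110010 (10xxxxxx ✓), payload 110010.
Concatenate: 0010010111110010 = 0x25F2 (16 bits → U+25F2).

U+25F2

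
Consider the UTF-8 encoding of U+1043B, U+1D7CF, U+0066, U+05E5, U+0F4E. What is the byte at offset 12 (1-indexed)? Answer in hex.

0xE0

1-indexed offset 12 is 0-indexed offset 11.
U+1043B → 4-byte form F0 90 90 BB at offsets 0–3.
U+1D7CF → 4-byte form F0 9D 9F 8F at offsets 4–7.
U+0066 → 1-byte form 66 at offsets 8–8.
U+05E5 → 2-byte form D7 A5 at offsets 9–10.
U+0F4E → 3-byte form E0 BD 8E at offsets 11–13.
Offset 11 falls in char 5's range; it's byte 1 of E0 BD 8E = 0xE0.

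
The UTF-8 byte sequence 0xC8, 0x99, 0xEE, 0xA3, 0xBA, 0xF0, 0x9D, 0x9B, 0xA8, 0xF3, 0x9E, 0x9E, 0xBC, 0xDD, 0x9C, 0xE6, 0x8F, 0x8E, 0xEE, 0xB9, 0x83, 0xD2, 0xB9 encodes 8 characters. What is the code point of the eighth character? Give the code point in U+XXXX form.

Offset 0: leading byte 0xC8 = 11001000 → 2-byte char #1 = C8 99.
Offset 2: leading byte 0xEE = 11101110 → 3-byte char #2 = EE A3 BA.
Offset 5: leading byte 0xF0 = 11110000 → 4-byte char #3 = F0 9D 9B A8.
Offset 9: leading byte 0xF3 = 11110011 → 4-byte char #4 = F3 9E 9E BC.
Offset 13: leading byte 0xDD = 11011101 → 2-byte char #5 = DD 9C.
Offset 15: leading byte 0xE6 = 11100110 → 3-byte char #6 = E6 8F 8E.
Offset 18: leading byte 0xEE = 11101110 → 3-byte char #7 = EE B9 83.
Offset 21: leading byte 0xD2 = 11010010 → 2-byte char #8 = D2 B9.
Leading byte 0xD2 = 11010010 matches 110xxxxx → 2-byte sequence.
Byte 1: 0xD2 = 11010010, payload 10010 (5 bits).
Byte 2: 0xB9 = 10111001 (10xxxxxx ✓), payload 111001.
Concatenate: 10010111001 = 0x4B9 (11 bits → U+04B9).

U+04B9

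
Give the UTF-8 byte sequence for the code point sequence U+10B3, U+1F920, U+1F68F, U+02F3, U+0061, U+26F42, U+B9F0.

E1 82 B3 F0 9F A4 A0 F0 9F 9A 8F CB B3 61 F0 A6 BD 82 EB A7 B0

U+10B3: 3-byte form → E1 82 B3.
U+1F920: 4-byte form → F0 9F A4 A0.
U+1F68F: 4-byte form → F0 9F 9A 8F.
U+02F3: 2-byte form → CB B3.
U+0061: 1-byte form → 61.
U+26F42: 4-byte form → F0 A6 BD 82.
U+B9F0: 3-byte form → EB A7 B0.
Concatenated (21 bytes): E1 82 B3 F0 9F A4 A0 F0 9F 9A 8F CB B3 61 F0 A6 BD 82 EB A7 B0.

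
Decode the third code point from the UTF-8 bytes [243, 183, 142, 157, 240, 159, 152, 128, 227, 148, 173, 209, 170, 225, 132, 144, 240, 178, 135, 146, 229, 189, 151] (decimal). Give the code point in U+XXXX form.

Offset 0: leading byte 0xF3 = 11110011 → 4-byte char #1 = F3 B7 8E 9D.
Offset 4: leading byte 0xF0 = 11110000 → 4-byte char #2 = F0 9F 98 80.
Offset 8: leading byte 0xE3 = 11100011 → 3-byte char #3 = E3 94 AD.
Leading byte 0xE3 = 11100011 matches 1110xxxx → 3-byte sequence.
Byte 1: 0xE3 = 11100011, payload 0011 (4 bits).
Byte 2: 0x94 = 10010100 (10xxxxxx ✓), payload 010100.
Byte 3: 0xAD = 10101101 (10xxxxxx ✓), payload 101101.
Concatenate: 0011010100101101 = 0x352D (16 bits → U+352D).

U+352D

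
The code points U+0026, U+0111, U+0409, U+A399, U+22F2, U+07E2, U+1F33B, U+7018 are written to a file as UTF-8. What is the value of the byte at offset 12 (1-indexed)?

1-indexed offset 12 is 0-indexed offset 11.
U+0026 → 1-byte form 26 at offsets 0–0.
U+0111 → 2-byte form C4 91 at offsets 1–2.
U+0409 → 2-byte form D0 89 at offsets 3–4.
U+A399 → 3-byte form EA 8E 99 at offsets 5–7.
U+22F2 → 3-byte form E2 8B B2 at offsets 8–10.
U+07E2 → 2-byte form DF A2 at offsets 11–12.
Offset 11 falls in char 6's range; it's byte 1 of DF A2 = 0xDF.

0xDF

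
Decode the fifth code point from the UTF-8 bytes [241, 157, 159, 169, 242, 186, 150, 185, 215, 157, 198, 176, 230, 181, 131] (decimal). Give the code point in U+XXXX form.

Offset 0: leading byte 0xF1 = 11110001 → 4-byte char #1 = F1 9D 9F A9.
Offset 4: leading byte 0xF2 = 11110010 → 4-byte char #2 = F2 BA 96 B9.
Offset 8: leading byte 0xD7 = 11010111 → 2-byte char #3 = D7 9D.
Offset 10: leading byte 0xC6 = 11000110 → 2-byte char #4 = C6 B0.
Offset 12: leading byte 0xE6 = 11100110 → 3-byte char #5 = E6 B5 83.
Leading byte 0xE6 = 11100110 matches 1110xxxx → 3-byte sequence.
Byte 1: 0xE6 = 11100110, payload 0110 (4 bits).
Byte 2: 0xB5 = 10110101 (10xxxxxx ✓), payload 110101.
Byte 3: 0x83 = 10000011 (10xxxxxx ✓), payload 000011.
Concatenate: 0110110101000011 = 0x6D43 (16 bits → U+6D43).

U+6D43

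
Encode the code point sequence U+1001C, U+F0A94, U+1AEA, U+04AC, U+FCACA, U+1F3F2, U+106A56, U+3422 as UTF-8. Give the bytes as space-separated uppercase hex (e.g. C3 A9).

U+1001C: 4-byte form → F0 90 80 9C.
U+F0A94: 4-byte form → F3 B0 AA 94.
U+1AEA: 3-byte form → E1 AB AA.
U+04AC: 2-byte form → D2 AC.
U+FCACA: 4-byte form → F3 BC AB 8A.
U+1F3F2: 4-byte form → F0 9F 8F B2.
U+106A56: 4-byte form → F4 86 A9 96.
U+3422: 3-byte form → E3 90 A2.
Concatenated (28 bytes): F0 90 80 9C F3 B0 AA 94 E1 AB AA D2 AC F3 BC AB 8A F0 9F 8F B2 F4 86 A9 96 E3 90 A2.

F0 90 80 9C F3 B0 AA 94 E1 AB AA D2 AC F3 BC AB 8A F0 9F 8F B2 F4 86 A9 96 E3 90 A2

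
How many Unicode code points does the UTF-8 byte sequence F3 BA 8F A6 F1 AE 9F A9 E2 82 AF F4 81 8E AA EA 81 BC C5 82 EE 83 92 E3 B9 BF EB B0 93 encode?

Byte at offset 0: 0xF3 = 11110011 → 4-byte char (#1). Advance 4.
Byte at offset 4: 0xF1 = 11110001 → 4-byte char (#2). Advance 4.
Byte at offset 8: 0xE2 = 11100010 → 3-byte char (#3). Advance 3.
Byte at offset 11: 0xF4 = 11110100 → 4-byte char (#4). Advance 4.
Byte at offset 15: 0xEA = 11101010 → 3-byte char (#5). Advance 3.
Byte at offset 18: 0xC5 = 11000101 → 2-byte char (#6). Advance 2.
Byte at offset 20: 0xEE = 11101110 → 3-byte char (#7). Advance 3.
Byte at offset 23: 0xE3 = 11100011 → 3-byte char (#8). Advance 3.
Byte at offset 26: 0xEB = 11101011 → 3-byte char (#9). Advance 3.
Reached end at offset 29 after 9 code points.

9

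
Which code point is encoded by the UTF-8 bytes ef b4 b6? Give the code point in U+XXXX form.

Leading byte 0xEF = 11101111 matches 1110xxxx → 3-byte sequence.
Byte 1: 0xEF = 11101111, payload 1111 (4 bits).
Byte 2: 0xB4 = 10110100 (10xxxxxx ✓), payload 110100.
Byte 3: 0xB6 = 10110110 (10xxxxxx ✓), payload 110110.
Concatenate: 1111110100110110 = 0xFD36 (16 bits → U+FD36).

U+FD36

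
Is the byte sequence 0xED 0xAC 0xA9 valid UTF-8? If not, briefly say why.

invalid (encodes a surrogate (U+D800–U+DFFF))

Structurally a 3-byte sequence; payload = 0xDB29.
But 0xDB29 is in U+D800–U+DFFF, the surrogate range. Surrogates are not Unicode scalar values and are forbidden in UTF-8.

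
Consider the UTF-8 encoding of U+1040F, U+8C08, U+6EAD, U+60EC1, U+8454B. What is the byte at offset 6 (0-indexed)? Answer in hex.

U+1040F → 4-byte form F0 90 90 8F at offsets 0–3.
U+8C08 → 3-byte form E8 B0 88 at offsets 4–6.
Offset 6 falls in char 2's range; it's byte 3 of E8 B0 88 = 0x88.

0x88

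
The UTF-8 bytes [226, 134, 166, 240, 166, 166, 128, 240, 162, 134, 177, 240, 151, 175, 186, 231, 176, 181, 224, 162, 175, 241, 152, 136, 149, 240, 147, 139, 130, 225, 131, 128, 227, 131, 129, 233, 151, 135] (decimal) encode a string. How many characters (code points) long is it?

11

Byte at offset 0: 0xE2 = 11100010 → 3-byte char (#1). Advance 3.
Byte at offset 3: 0xF0 = 11110000 → 4-byte char (#2). Advance 4.
Byte at offset 7: 0xF0 = 11110000 → 4-byte char (#3). Advance 4.
Byte at offset 11: 0xF0 = 11110000 → 4-byte char (#4). Advance 4.
Byte at offset 15: 0xE7 = 11100111 → 3-byte char (#5). Advance 3.
Byte at offset 18: 0xE0 = 11100000 → 3-byte char (#6). Advance 3.
Byte at offset 21: 0xF1 = 11110001 → 4-byte char (#7). Advance 4.
Byte at offset 25: 0xF0 = 11110000 → 4-byte char (#8). Advance 4.
Byte at offset 29: 0xE1 = 11100001 → 3-byte char (#9). Advance 3.
Byte at offset 32: 0xE3 = 11100011 → 3-byte char (#10). Advance 3.
Byte at offset 35: 0xE9 = 11101001 → 3-byte char (#11). Advance 3.
Reached end at offset 38 after 11 code points.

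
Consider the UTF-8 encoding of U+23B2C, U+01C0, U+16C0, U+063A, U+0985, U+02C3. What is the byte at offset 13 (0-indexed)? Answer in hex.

U+23B2C → 4-byte form F0 A3 AC AC at offsets 0–3.
U+01C0 → 2-byte form C7 80 at offsets 4–5.
U+16C0 → 3-byte form E1 9B 80 at offsets 6–8.
U+063A → 2-byte form D8 BA at offsets 9–10.
U+0985 → 3-byte form E0 A6 85 at offsets 11–13.
Offset 13 falls in char 5's range; it's byte 3 of E0 A6 85 = 0x85.

0x85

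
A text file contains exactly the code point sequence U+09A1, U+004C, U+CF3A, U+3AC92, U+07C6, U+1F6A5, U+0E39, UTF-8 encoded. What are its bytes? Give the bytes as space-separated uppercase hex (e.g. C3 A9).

U+09A1: 3-byte form → E0 A6 A1.
U+004C: 1-byte form → 4C.
U+CF3A: 3-byte form → EC BC BA.
U+3AC92: 4-byte form → F0 BA B2 92.
U+07C6: 2-byte form → DF 86.
U+1F6A5: 4-byte form → F0 9F 9A A5.
U+0E39: 3-byte form → E0 B8 B9.
Concatenated (20 bytes): E0 A6 A1 4C EC BC BA F0 BA B2 92 DF 86 F0 9F 9A A5 E0 B8 B9.

E0 A6 A1 4C EC BC BA F0 BA B2 92 DF 86 F0 9F 9A A5 E0 B8 B9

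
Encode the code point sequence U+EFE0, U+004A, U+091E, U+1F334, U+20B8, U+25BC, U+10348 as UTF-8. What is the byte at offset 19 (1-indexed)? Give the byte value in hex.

0x90

1-indexed offset 19 is 0-indexed offset 18.
U+EFE0 → 3-byte form EE BF A0 at offsets 0–2.
U+004A → 1-byte form 4A at offsets 3–3.
U+091E → 3-byte form E0 A4 9E at offsets 4–6.
U+1F334 → 4-byte form F0 9F 8C B4 at offsets 7–10.
U+20B8 → 3-byte form E2 82 B8 at offsets 11–13.
U+25BC → 3-byte form E2 96 BC at offsets 14–16.
U+10348 → 4-byte form F0 90 8D 88 at offsets 17–20.
Offset 18 falls in char 7's range; it's byte 2 of F0 90 8D 88 = 0x90.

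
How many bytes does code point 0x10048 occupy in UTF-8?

U+10048 = 0x10048. UTF-8 uses 1 byte below 0x80, 2 below 0x800, 3 below 0x10000, 4 up to 0x10FFFF. 0x10048 is in U+10000–U+10FFFF → 4 bytes.

4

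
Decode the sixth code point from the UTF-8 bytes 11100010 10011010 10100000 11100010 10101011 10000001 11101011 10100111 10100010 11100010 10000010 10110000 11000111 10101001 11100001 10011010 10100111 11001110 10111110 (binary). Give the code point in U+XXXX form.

U+16A7

Offset 0: leading byte 0xE2 = 11100010 → 3-byte char #1 = E2 9A A0.
Offset 3: leading byte 0xE2 = 11100010 → 3-byte char #2 = E2 AB 81.
Offset 6: leading byte 0xEB = 11101011 → 3-byte char #3 = EB A7 A2.
Offset 9: leading byte 0xE2 = 11100010 → 3-byte char #4 = E2 82 B0.
Offset 12: leading byte 0xC7 = 11000111 → 2-byte char #5 = C7 A9.
Offset 14: leading byte 0xE1 = 11100001 → 3-byte char #6 = E1 9A A7.
Leading byte 0xE1 = 11100001 matches 1110xxxx → 3-byte sequence.
Byte 1: 0xE1 = 11100001, payload 0001 (4 bits).
Byte 2: 0x9A = 10011010 (10xxxxxx ✓), payload 011010.
Byte 3: 0xA7 = 10100111 (10xxxxxx ✓), payload 100111.
Concatenate: 0001011010100111 = 0x16A7 (16 bits → U+16A7).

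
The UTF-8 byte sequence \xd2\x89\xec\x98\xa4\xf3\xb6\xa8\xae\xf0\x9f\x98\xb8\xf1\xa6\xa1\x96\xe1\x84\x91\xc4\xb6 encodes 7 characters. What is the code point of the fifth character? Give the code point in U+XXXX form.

Offset 0: leading byte 0xD2 = 11010010 → 2-byte char #1 = D2 89.
Offset 2: leading byte 0xEC = 11101100 → 3-byte char #2 = EC 98 A4.
Offset 5: leading byte 0xF3 = 11110011 → 4-byte char #3 = F3 B6 A8 AE.
Offset 9: leading byte 0xF0 = 11110000 → 4-byte char #4 = F0 9F 98 B8.
Offset 13: leading byte 0xF1 = 11110001 → 4-byte char #5 = F1 A6 A1 96.
Leading byte 0xF1 = 11110001 matches 11110xxx → 4-byte sequence.
Byte 1: 0xF1 = 11110001, payload 001 (3 bits).
Byte 2: 0xA6 = 10100110 (10xxxxxx ✓), payload 100110.
Byte 3: 0xA1 = 10100001 (10xxxxxx ✓), payload 100001.
Byte 4: 0x96 = 10010110 (10xxxxxx ✓), payload 010110.
Concatenate: 001100110100001010110 = 0x66856 (21 bits → U+66856).

U+66856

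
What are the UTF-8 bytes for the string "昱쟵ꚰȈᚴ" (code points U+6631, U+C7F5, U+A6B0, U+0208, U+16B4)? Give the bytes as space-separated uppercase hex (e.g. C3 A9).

U+6631: 3-byte form → E6 98 B1.
U+C7F5: 3-byte form → EC 9F B5.
U+A6B0: 3-byte form → EA 9A B0.
U+0208: 2-byte form → C8 88.
U+16B4: 3-byte form → E1 9A B4.
Concatenated (14 bytes): E6 98 B1 EC 9F B5 EA 9A B0 C8 88 E1 9A B4.

E6 98 B1 EC 9F B5 EA 9A B0 C8 88 E1 9A B4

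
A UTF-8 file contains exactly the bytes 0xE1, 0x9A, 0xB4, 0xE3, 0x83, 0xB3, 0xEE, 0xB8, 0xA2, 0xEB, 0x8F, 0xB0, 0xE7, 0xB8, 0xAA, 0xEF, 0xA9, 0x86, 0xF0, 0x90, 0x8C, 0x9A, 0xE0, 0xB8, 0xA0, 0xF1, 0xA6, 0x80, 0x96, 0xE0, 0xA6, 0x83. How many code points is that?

10

Byte at offset 0: 0xE1 = 11100001 → 3-byte char (#1). Advance 3.
Byte at offset 3: 0xE3 = 11100011 → 3-byte char (#2). Advance 3.
Byte at offset 6: 0xEE = 11101110 → 3-byte char (#3). Advance 3.
Byte at offset 9: 0xEB = 11101011 → 3-byte char (#4). Advance 3.
Byte at offset 12: 0xE7 = 11100111 → 3-byte char (#5). Advance 3.
Byte at offset 15: 0xEF = 11101111 → 3-byte char (#6). Advance 3.
Byte at offset 18: 0xF0 = 11110000 → 4-byte char (#7). Advance 4.
Byte at offset 22: 0xE0 = 11100000 → 3-byte char (#8). Advance 3.
Byte at offset 25: 0xF1 = 11110001 → 4-byte char (#9). Advance 4.
Byte at offset 29: 0xE0 = 11100000 → 3-byte char (#10). Advance 3.
Reached end at offset 32 after 10 code points.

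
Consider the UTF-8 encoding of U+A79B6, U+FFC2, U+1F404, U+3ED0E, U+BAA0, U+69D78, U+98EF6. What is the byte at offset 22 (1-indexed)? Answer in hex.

0xB8

1-indexed offset 22 is 0-indexed offset 21.
U+A79B6 → 4-byte form F2 A7 A6 B6 at offsets 0–3.
U+FFC2 → 3-byte form EF BF 82 at offsets 4–6.
U+1F404 → 4-byte form F0 9F 90 84 at offsets 7–10.
U+3ED0E → 4-byte form F0 BE B4 8E at offsets 11–14.
U+BAA0 → 3-byte form EB AA A0 at offsets 15–17.
U+69D78 → 4-byte form F1 A9 B5 B8 at offsets 18–21.
Offset 21 falls in char 6's range; it's byte 4 of F1 A9 B5 B8 = 0xB8.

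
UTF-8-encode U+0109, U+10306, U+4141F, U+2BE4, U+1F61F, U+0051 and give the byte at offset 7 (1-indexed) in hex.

1-indexed offset 7 is 0-indexed offset 6.
U+0109 → 2-byte form C4 89 at offsets 0–1.
U+10306 → 4-byte form F0 90 8C 86 at offsets 2–5.
U+4141F → 4-byte form F1 81 90 9F at offsets 6–9.
Offset 6 falls in char 3's range; it's byte 1 of F1 81 90 9F = 0xF1.

0xF1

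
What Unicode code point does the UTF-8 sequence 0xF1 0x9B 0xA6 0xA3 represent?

Leading byte 0xF1 = 11110001 matches 11110xxx → 4-byte sequence.
Byte 1: 0xF1 = 11110001, payload 001 (3 bits).
Byte 2: 0x9B = 10011011 (10xxxxxx ✓), payload 011011.
Byte 3: 0xA6 = 10100110 (10xxxxxx ✓), payload 100110.
Byte 4: 0xA3 = 10100011 (10xxxxxx ✓), payload 100011.
Concatenate: 001011011100110100011 = 0x5B9A3 (21 bits → U+5B9A3).

U+5B9A3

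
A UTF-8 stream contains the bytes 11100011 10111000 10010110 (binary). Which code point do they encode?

Leading byte 0xE3 = 11100011 matches 1110xxxx → 3-byte sequence.
Byte 1: 0xE3 = 11100011, payload 0011 (4 bits).
Byte 2: 0xB8 = 10111000 (10xxxxxx ✓), payload 111000.
Byte 3: 0x96 = 10010110 (10xxxxxx ✓), payload 010110.
Concatenate: 0011111000010110 = 0x3E16 (16 bits → U+3E16).

U+3E16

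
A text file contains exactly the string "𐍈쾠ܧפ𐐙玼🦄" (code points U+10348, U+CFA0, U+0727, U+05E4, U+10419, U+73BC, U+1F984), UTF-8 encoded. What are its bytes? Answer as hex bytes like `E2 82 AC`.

U+10348: 4-byte form → F0 90 8D 88.
U+CFA0: 3-byte form → EC BE A0.
U+0727: 2-byte form → DC A7.
U+05E4: 2-byte form → D7 A4.
U+10419: 4-byte form → F0 90 90 99.
U+73BC: 3-byte form → E7 8E BC.
U+1F984: 4-byte form → F0 9F A6 84.
Concatenated (22 bytes): F0 90 8D 88 EC BE A0 DC A7 D7 A4 F0 90 90 99 E7 8E BC F0 9F A6 84.

F0 90 8D 88 EC BE A0 DC A7 D7 A4 F0 90 90 99 E7 8E BC F0 9F A6 84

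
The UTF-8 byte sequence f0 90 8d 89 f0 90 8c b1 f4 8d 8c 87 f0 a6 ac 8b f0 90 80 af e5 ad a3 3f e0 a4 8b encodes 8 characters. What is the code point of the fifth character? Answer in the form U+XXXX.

U+1002F

Offset 0: leading byte 0xF0 = 11110000 → 4-byte char #1 = F0 90 8D 89.
Offset 4: leading byte 0xF0 = 11110000 → 4-byte char #2 = F0 90 8C B1.
Offset 8: leading byte 0xF4 = 11110100 → 4-byte char #3 = F4 8D 8C 87.
Offset 12: leading byte 0xF0 = 11110000 → 4-byte char #4 = F0 A6 AC 8B.
Offset 16: leading byte 0xF0 = 11110000 → 4-byte char #5 = F0 90 80 AF.
Leading byte 0xF0 = 11110000 matches 11110xxx → 4-byte sequence.
Byte 1: 0xF0 = 11110000, payload 000 (3 bits).
Byte 2: 0x90 = 10010000 (10xxxxxx ✓), payload 010000.
Byte 3: 0x80 = 10000000 (10xxxxxx ✓), payload 000000.
Byte 4: 0xAF = 10101111 (10xxxxxx ✓), payload 101111.
Concatenate: 000010000000000101111 = 0x1002F (21 bits → U+1002F).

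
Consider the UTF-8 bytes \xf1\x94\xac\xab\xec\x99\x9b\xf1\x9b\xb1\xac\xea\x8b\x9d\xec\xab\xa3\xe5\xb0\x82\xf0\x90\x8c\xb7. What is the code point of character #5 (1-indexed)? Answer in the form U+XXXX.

Offset 0: leading byte 0xF1 = 11110001 → 4-byte char #1 = F1 94 AC AB.
Offset 4: leading byte 0xEC = 11101100 → 3-byte char #2 = EC 99 9B.
Offset 7: leading byte 0xF1 = 11110001 → 4-byte char #3 = F1 9B B1 AC.
Offset 11: leading byte 0xEA = 11101010 → 3-byte char #4 = EA 8B 9D.
Offset 14: leading byte 0xEC = 11101100 → 3-byte char #5 = EC AB A3.
Leading byte 0xEC = 11101100 matches 1110xxxx → 3-byte sequence.
Byte 1: 0xEC = 11101100, payload 1100 (4 bits).
Byte 2: 0xAB = 10101011 (10xxxxxx ✓), payload 101011.
Byte 3: 0xA3 = 10100011 (10xxxxxx ✓), payload 100011.
Concatenate: 1100101011100011 = 0xCAE3 (16 bits → U+CAE3).

U+CAE3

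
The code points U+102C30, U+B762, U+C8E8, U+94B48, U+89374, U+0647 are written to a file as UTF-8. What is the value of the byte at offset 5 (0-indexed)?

U+102C30 → 4-byte form F4 82 B0 B0 at offsets 0–3.
U+B762 → 3-byte form EB 9D A2 at offsets 4–6.
Offset 5 falls in char 2's range; it's byte 2 of EB 9D A2 = 0x9D.

0x9D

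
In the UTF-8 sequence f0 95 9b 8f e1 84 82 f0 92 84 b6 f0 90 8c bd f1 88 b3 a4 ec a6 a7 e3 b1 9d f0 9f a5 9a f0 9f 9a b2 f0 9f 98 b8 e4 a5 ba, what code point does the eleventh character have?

U+497A

Offset 0: leading byte 0xF0 = 11110000 → 4-byte char #1 = F0 95 9B 8F.
Offset 4: leading byte 0xE1 = 11100001 → 3-byte char #2 = E1 84 82.
Offset 7: leading byte 0xF0 = 11110000 → 4-byte char #3 = F0 92 84 B6.
Offset 11: leading byte 0xF0 = 11110000 → 4-byte char #4 = F0 90 8C BD.
Offset 15: leading byte 0xF1 = 11110001 → 4-byte char #5 = F1 88 B3 A4.
Offset 19: leading byte 0xEC = 11101100 → 3-byte char #6 = EC A6 A7.
Offset 22: leading byte 0xE3 = 11100011 → 3-byte char #7 = E3 B1 9D.
Offset 25: leading byte 0xF0 = 11110000 → 4-byte char #8 = F0 9F A5 9A.
Offset 29: leading byte 0xF0 = 11110000 → 4-byte char #9 = F0 9F 9A B2.
Offset 33: leading byte 0xF0 = 11110000 → 4-byte char #10 = F0 9F 98 B8.
Offset 37: leading byte 0xE4 = 11100100 → 3-byte char #11 = E4 A5 BA.
Leading byte 0xE4 = 11100100 matches 1110xxxx → 3-byte sequence.
Byte 1: 0xE4 = 11100100, payload 0100 (4 bits).
Byte 2: 0xA5 = 10100101 (10xxxxxx ✓), payload 100101.
Byte 3: 0xBA = 10111010 (10xxxxxx ✓), payload 111010.
Concatenate: 0100100101111010 = 0x497A (16 bits → U+497A).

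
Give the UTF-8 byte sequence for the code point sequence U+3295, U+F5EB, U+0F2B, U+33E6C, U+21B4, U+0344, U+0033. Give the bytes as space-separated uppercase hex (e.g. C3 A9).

E3 8A 95 EF 97 AB E0 BC AB F0 B3 B9 AC E2 86 B4 CD 84 33

U+3295: 3-byte form → E3 8A 95.
U+F5EB: 3-byte form → EF 97 AB.
U+0F2B: 3-byte form → E0 BC AB.
U+33E6C: 4-byte form → F0 B3 B9 AC.
U+21B4: 3-byte form → E2 86 B4.
U+0344: 2-byte form → CD 84.
U+0033: 1-byte form → 33.
Concatenated (19 bytes): E3 8A 95 EF 97 AB E0 BC AB F0 B3 B9 AC E2 86 B4 CD 84 33.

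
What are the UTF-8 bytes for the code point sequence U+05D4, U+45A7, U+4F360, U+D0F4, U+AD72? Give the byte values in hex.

D7 94 E4 96 A7 F1 8F 8D A0 ED 83 B4 EA B5 B2

U+05D4: 2-byte form → D7 94.
U+45A7: 3-byte form → E4 96 A7.
U+4F360: 4-byte form → F1 8F 8D A0.
U+D0F4: 3-byte form → ED 83 B4.
U+AD72: 3-byte form → EA B5 B2.
Concatenated (15 bytes): D7 94 E4 96 A7 F1 8F 8D A0 ED 83 B4 EA B5 B2.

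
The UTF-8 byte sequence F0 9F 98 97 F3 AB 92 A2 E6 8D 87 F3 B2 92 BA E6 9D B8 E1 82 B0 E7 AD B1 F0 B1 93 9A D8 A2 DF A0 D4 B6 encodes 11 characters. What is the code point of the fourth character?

Offset 0: leading byte 0xF0 = 11110000 → 4-byte char #1 = F0 9F 98 97.
Offset 4: leading byte 0xF3 = 11110011 → 4-byte char #2 = F3 AB 92 A2.
Offset 8: leading byte 0xE6 = 11100110 → 3-byte char #3 = E6 8D 87.
Offset 11: leading byte 0xF3 = 11110011 → 4-byte char #4 = F3 B2 92 BA.
Leading byte 0xF3 = 11110011 matches 11110xxx → 4-byte sequence.
Byte 1: 0xF3 = 11110011, payload 011 (3 bits).
Byte 2: 0xB2 = 10110010 (10xxxxxx ✓), payload 110010.
Byte 3: 0x92 = 10010010 (10xxxxxx ✓), payload 010010.
Byte 4: 0xBA = 10111010 (10xxxxxx ✓), payload 111010.
Concatenate: 011110010010010111010 = 0xF24BA (21 bits → U+F24BA).

U+F24BA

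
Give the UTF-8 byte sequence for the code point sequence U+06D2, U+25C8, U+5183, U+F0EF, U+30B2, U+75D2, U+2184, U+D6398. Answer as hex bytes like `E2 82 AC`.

DB 92 E2 97 88 E5 86 83 EF 83 AF E3 82 B2 E7 97 92 E2 86 84 F3 96 8E 98

U+06D2: 2-byte form → DB 92.
U+25C8: 3-byte form → E2 97 88.
U+5183: 3-byte form → E5 86 83.
U+F0EF: 3-byte form → EF 83 AF.
U+30B2: 3-byte form → E3 82 B2.
U+75D2: 3-byte form → E7 97 92.
U+2184: 3-byte form → E2 86 84.
U+D6398: 4-byte form → F3 96 8E 98.
Concatenated (24 bytes): DB 92 E2 97 88 E5 86 83 EF 83 AF E3 82 B2 E7 97 92 E2 86 84 F3 96 8E 98.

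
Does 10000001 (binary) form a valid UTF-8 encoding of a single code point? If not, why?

Byte 0x81 = 10000001 has the form 10xxxxxx — a continuation byte — but there is no preceding leading byte.

invalid (continuation byte with no leading byte)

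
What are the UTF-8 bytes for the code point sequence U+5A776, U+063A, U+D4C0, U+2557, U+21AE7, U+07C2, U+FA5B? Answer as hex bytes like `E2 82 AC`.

U+5A776: 4-byte form → F1 9A 9D B6.
U+063A: 2-byte form → D8 BA.
U+D4C0: 3-byte form → ED 93 80.
U+2557: 3-byte form → E2 95 97.
U+21AE7: 4-byte form → F0 A1 AB A7.
U+07C2: 2-byte form → DF 82.
U+FA5B: 3-byte form → EF A9 9B.
Concatenated (21 bytes): F1 9A 9D B6 D8 BA ED 93 80 E2 95 97 F0 A1 AB A7 DF 82 EF A9 9B.

F1 9A 9D B6 D8 BA ED 93 80 E2 95 97 F0 A1 AB A7 DF 82 EF A9 9B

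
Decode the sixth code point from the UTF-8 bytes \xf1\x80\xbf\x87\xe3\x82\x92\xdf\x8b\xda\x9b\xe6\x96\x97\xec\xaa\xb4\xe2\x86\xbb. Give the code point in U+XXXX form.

U+CAB4

Offset 0: leading byte 0xF1 = 11110001 → 4-byte char #1 = F1 80 BF 87.
Offset 4: leading byte 0xE3 = 11100011 → 3-byte char #2 = E3 82 92.
Offset 7: leading byte 0xDF = 11011111 → 2-byte char #3 = DF 8B.
Offset 9: leading byte 0xDA = 11011010 → 2-byte char #4 = DA 9B.
Offset 11: leading byte 0xE6 = 11100110 → 3-byte char #5 = E6 96 97.
Offset 14: leading byte 0xEC = 11101100 → 3-byte char #6 = EC AA B4.
Leading byte 0xEC = 11101100 matches 1110xxxx → 3-byte sequence.
Byte 1: 0xEC = 11101100, payload 1100 (4 bits).
Byte 2: 0xAA = 10101010 (10xxxxxx ✓), payload 101010.
Byte 3: 0xB4 = 10110100 (10xxxxxx ✓), payload 110100.
Concatenate: 1100101010110100 = 0xCAB4 (16 bits → U+CAB4).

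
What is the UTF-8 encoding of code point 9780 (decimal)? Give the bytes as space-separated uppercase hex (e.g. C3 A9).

E2 98 B4

U+2634 = 0x2634 = 9780 decimal. In range U+0800–U+FFFF → 3-byte form: 1110xxxx 10xxxxxx 10xxxxxx.
Binary (16 bits): 0010011000110100.
Split 4+6+6: 0010 | 011000 | 110100.
Byte 1: 11100010 = 0xE2.
Byte 2: 10011000 = 0x98.
Byte 3: 10110100 = 0xB4.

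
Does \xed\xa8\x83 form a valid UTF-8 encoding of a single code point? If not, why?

Structurally a 3-byte sequence; payload = 0xDA03.
But 0xDA03 is in U+D800–U+DFFF, the surrogate range. Surrogates are not Unicode scalar values and are forbidden in UTF-8.

invalid (encodes a surrogate (U+D800–U+DFFF))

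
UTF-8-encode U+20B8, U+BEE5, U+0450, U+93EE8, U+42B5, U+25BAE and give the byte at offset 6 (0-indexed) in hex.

0xD1

U+20B8 → 3-byte form E2 82 B8 at offsets 0–2.
U+BEE5 → 3-byte form EB BB A5 at offsets 3–5.
U+0450 → 2-byte form D1 90 at offsets 6–7.
Offset 6 falls in char 3's range; it's byte 1 of D1 90 = 0xD1.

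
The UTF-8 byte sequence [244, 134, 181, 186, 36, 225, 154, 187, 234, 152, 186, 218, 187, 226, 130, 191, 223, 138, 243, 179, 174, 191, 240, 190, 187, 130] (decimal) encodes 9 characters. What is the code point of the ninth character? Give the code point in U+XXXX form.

Offset 0: leading byte 0xF4 = 11110100 → 4-byte char #1 = F4 86 B5 BA.
Offset 4: leading byte 0x24 = 00100100 → 1-byte char #2 = 24.
Offset 5: leading byte 0xE1 = 11100001 → 3-byte char #3 = E1 9A BB.
Offset 8: leading byte 0xEA = 11101010 → 3-byte char #4 = EA 98 BA.
Offset 11: leading byte 0xDA = 11011010 → 2-byte char #5 = DA BB.
Offset 13: leading byte 0xE2 = 11100010 → 3-byte char #6 = E2 82 BF.
Offset 16: leading byte 0xDF = 11011111 → 2-byte char #7 = DF 8A.
Offset 18: leading byte 0xF3 = 11110011 → 4-byte char #8 = F3 B3 AE BF.
Offset 22: leading byte 0xF0 = 11110000 → 4-byte char #9 = F0 BE BB 82.
Leading byte 0xF0 = 11110000 matches 11110xxx → 4-byte sequence.
Byte 1: 0xF0 = 11110000, payload 000 (3 bits).
Byte 2: 0xBE = 10111110 (10xxxxxx ✓), payload 111110.
Byte 3: 0xBB = 10111011 (10xxxxxx ✓), payload 111011.
Byte 4: 0x82 = 10000010 (10xxxxxx ✓), payload 000010.
Concatenate: 000111110111011000010 = 0x3EEC2 (21 bits → U+3EEC2).

U+3EEC2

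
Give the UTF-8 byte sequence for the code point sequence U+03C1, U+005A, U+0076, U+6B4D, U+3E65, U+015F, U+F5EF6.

U+03C1: 2-byte form → CF 81.
U+005A: 1-byte form → 5A.
U+0076: 1-byte form → 76.
U+6B4D: 3-byte form → E6 AD 8D.
U+3E65: 3-byte form → E3 B9 A5.
U+015F: 2-byte form → C5 9F.
U+F5EF6: 4-byte form → F3 B5 BB B6.
Concatenated (16 bytes): CF 81 5A 76 E6 AD 8D E3 B9 A5 C5 9F F3 B5 BB B6.

CF 81 5A 76 E6 AD 8D E3 B9 A5 C5 9F F3 B5 BB B6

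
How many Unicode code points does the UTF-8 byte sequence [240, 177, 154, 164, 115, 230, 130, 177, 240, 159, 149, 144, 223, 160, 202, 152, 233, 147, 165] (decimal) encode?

7

Byte at offset 0: 0xF0 = 11110000 → 4-byte char (#1). Advance 4.
Byte at offset 4: 0x73 = 01110011 → 1-byte char (#2). Advance 1.
Byte at offset 5: 0xE6 = 11100110 → 3-byte char (#3). Advance 3.
Byte at offset 8: 0xF0 = 11110000 → 4-byte char (#4). Advance 4.
Byte at offset 12: 0xDF = 11011111 → 2-byte char (#5). Advance 2.
Byte at offset 14: 0xCA = 11001010 → 2-byte char (#6). Advance 2.
Byte at offset 16: 0xE9 = 11101001 → 3-byte char (#7). Advance 3.
Reached end at offset 19 after 7 code points.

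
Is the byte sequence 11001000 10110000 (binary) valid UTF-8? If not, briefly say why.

valid

Leading byte 0xC8 = 11001000 → 2-byte form.
Continuation bytes 0xB0=10110000 all match 10xxxxxx.
Decoded value 0x230 is ≥ 0x80 (shortest form) and not a surrogate.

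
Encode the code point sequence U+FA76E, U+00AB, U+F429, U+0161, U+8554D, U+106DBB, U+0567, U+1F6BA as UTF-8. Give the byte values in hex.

F3 BA 9D AE C2 AB EF 90 A9 C5 A1 F2 85 95 8D F4 86 B6 BB D5 A7 F0 9F 9A BA

U+FA76E: 4-byte form → F3 BA 9D AE.
U+00AB: 2-byte form → C2 AB.
U+F429: 3-byte form → EF 90 A9.
U+0161: 2-byte form → C5 A1.
U+8554D: 4-byte form → F2 85 95 8D.
U+106DBB: 4-byte form → F4 86 B6 BB.
U+0567: 2-byte form → D5 A7.
U+1F6BA: 4-byte form → F0 9F 9A BA.
Concatenated (25 bytes): F3 BA 9D AE C2 AB EF 90 A9 C5 A1 F2 85 95 8D F4 86 B6 BB D5 A7 F0 9F 9A BA.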